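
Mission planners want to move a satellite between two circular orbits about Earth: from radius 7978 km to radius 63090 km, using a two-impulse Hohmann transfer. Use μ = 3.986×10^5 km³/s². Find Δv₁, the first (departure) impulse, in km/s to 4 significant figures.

Semi-major axis of the transfer orbit: a_t = (7978 + 63090)/2 = 35534 km.
On the circular orbit at r = 7978 km, v_c = √(μ/r) = 7.068 km/s.
Transfer-orbit speed at the same r (vis-viva, a = a_t): v_t = √[μ(2/r − 1/a_t)] = 9.418 km/s.
Δv₁ = |v_t − v_c| = |9.418 − 7.068| = 2.350 km/s.

Δv₁ = 2.350 km/s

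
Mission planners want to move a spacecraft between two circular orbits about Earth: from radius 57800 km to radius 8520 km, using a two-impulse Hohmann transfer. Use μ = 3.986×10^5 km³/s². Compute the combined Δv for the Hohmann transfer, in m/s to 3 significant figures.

The Hohmann ellipse has a_t = (r₁ + r₂)/2 = 33160 km.
Circular speed at r₁: v₁ = √(μ/r₁) = √(3.986×10^5/57800) = 2.626 km/s.
On the transfer ellipse at r₁, vis-viva gives v_a = √[μ(2/r₁ − 1/a_t)] = 1.331 km/s.
First burn Δv₁ = |v_a − v₁| = 1.295 km/s.
Circular speed at r₂: v₂ = √(μ/r₂) = 6.840 km/s.
Transfer-orbit speed at r₂: v_p = √[μ(2/r₂ − 1/a_t)] = 9.030 km/s.
Second burn Δv₂ = |v₂ − v_p| = 2.190 km/s.
Total Δv = Δv₁ + Δv₂ = 3.485 km/s.

Δv = 3490 m/s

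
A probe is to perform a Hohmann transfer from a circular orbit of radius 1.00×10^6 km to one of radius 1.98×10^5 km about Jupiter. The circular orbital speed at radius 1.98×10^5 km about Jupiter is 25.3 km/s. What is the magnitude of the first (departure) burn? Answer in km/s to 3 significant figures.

From the circular-orbit relation v² = μ/r at r = 1.98×10^5 km: μ = v²r = (25.3)² × 1.98×10^5 = 1.26738×10^8 km³/s².
Semi-major axis of the transfer orbit: a_t = (1.000×10^6 + 1.980×10^5)/2 = 5.990×10^5 km.
Circular speed at r = 1.000×10^6 km: v_c = √(μ/r) = 11.2578 km/s.
Transfer-orbit speed at the same r (vis-viva, a = a_t): v_t = √[μ(2/r − 1/a_t)] = 6.47250 km/s.
Δv₁ = |v_t − v_c| = |6.47250 − 11.2578| = 4.785 km/s.

Δv₁ = 4.79 km/s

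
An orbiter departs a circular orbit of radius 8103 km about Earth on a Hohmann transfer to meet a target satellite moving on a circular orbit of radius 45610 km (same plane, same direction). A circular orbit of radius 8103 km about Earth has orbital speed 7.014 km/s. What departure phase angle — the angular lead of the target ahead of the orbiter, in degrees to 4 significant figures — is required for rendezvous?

From the circular-orbit relation v² = μ/r at r = 8103 km: μ = v²r = (7.014)² × 8103 = 3.98637×10^5 km³/s².
Semi-major axis of the transfer orbit: a_t = (8103 + 45610)/2 = 26856.5 km.
Transfer time t = π√(a_t³/μ) = 21900 s.
The target's mean motion on its circular orbit is ω₂ = √(μ/r₂³) = 6.4818×10^-5 rad/s.
Angle swept by the target during transfer: ω₂·t = 1.4195 rad = 81.33°.
Arrival is 180° from departure on the ellipse, so φ = 180° − 81.33° = 98.67°.

φ = 98.67°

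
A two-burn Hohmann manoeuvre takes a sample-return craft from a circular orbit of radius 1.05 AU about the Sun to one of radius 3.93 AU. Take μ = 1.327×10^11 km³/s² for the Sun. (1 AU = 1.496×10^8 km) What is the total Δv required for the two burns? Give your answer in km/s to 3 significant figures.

Δv = 12.7 km/s

In km: r₁ = 1.05 × 1.496×10^8 = 1.5708×10^8 km; r₂ = 3.93 × 1.496×10^8 = 5.87928×10^8 km.
The Hohmann ellipse has a_t = (r₁ + r₂)/2 = 3.72504×10^8 km.
Circular speed at r₁: v₁ = √(μ/r₁) = √(1.327×10^11/1.5708×10^8) = 29.07 km/s.
Transfer-orbit speed at r₁ (vis-viva): v_p = √[μ(2/r₁ − 1/a_t)] = 36.52 km/s.
First burn Δv₁ = |v_p − v₁| = 7.450 km/s.
Circular speed at r₂: v₂ = √(μ/r₂) = 15.024 km/s.
Transfer-orbit speed at r₂: v_a = √[μ(2/r₂ − 1/a_t)] = 9.7559 km/s.
Second burn Δv₂ = |v₂ − v_a| = 5.268 km/s.
Total Δv = Δv₁ + Δv₂ = 12.72 km/s.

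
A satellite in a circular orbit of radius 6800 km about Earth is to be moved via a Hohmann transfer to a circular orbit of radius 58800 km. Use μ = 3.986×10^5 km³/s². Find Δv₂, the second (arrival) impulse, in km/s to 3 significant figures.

Δv₂ = 1.42 km/s

Semi-major axis of the transfer orbit: a_t = (6800 + 58800)/2 = 32800 km.
On the circular orbit at r = 58800 km, v_c = √(μ/r) = 2.6036 km/s.
Transfer-orbit speed at the same r (vis-viva, a = a_t): v_t = √[μ(2/r − 1/a_t)] = 1.1855 km/s.
Δv₂ = |v_t − v_c| = |1.1855 − 2.6036| = 1.418 km/s.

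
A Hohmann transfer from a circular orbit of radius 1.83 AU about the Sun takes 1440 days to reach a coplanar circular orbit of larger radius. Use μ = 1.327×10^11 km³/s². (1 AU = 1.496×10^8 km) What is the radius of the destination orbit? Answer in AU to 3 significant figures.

r₂ = 6.09 AU

In km: r₁ = 1.83 × 1.496×10^8 = 2.73768×10^8 km.
Transfer time t = 1440 days = 1.24416×10^8 s, and t = π√(a_t³/μ).
So a_t = (μ t²/π²)^(1/3) = (1.327×10^11 × (1.24416×10^8)² / π²)^(1/3) = 5.9262×10^8 km.
Since a_t = (r₁ + r₂)/2, r₂ = 2a_t − r₁ = 2×5.9262×10^8 − 2.73768×10^8 = 9.11472×10^8 km.
In AU: r₂ = 9.11472×10^8 / 1.496×10^8 = 6.09 AU.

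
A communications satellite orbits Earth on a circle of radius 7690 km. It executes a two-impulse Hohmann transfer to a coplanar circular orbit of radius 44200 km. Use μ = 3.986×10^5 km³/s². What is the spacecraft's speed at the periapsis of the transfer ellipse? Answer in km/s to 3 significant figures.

v = 9.40 km/s

Transfer-ellipse semi-major axis a_t = (r₁ + r₂)/2 = (7690 + 44200)/2 = 25945 km.
At periapsis, r = 7690 km.
From the vis-viva equation, v = √[μ(2/r − 1/a_t)] = 9.397 km/s.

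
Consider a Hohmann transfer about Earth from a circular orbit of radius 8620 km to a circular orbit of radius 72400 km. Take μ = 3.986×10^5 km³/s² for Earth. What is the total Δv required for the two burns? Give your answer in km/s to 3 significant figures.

Δv = 3.55 km/s

Transfer-ellipse semi-major axis a_t = (r₁ + r₂)/2 = (8620 + 72400)/2 = 40510 km.
Circular speed at r₁: v₁ = √(μ/r₁) = √(3.986×10^5/8620) = 6.800 km/s.
Transfer-orbit speed at r₁ (v² = μ(2/r − 1/a)): v_p = √[μ(2/r₁ − 1/a_t)] = 9.091 km/s.
First burn Δv₁ = |v_p − v₁| = 2.291 km/s.
Circular speed at r₂: v₂ = √(μ/r₂) = 2.346 km/s.
Transfer-orbit speed at r₂: v_a = √[μ(2/r₂ − 1/a_t)] = 1.082 km/s.
Second burn Δv₂ = |v₂ − v_a| = 1.264 km/s.
Δv = Δv₁ + Δv₂ = 2.291 + 1.264 = 3.555 km/s.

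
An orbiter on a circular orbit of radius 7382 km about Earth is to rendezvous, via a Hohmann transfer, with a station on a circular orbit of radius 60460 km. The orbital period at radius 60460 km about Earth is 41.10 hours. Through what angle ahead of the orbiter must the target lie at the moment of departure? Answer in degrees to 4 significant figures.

φ = 104.4°

From Kepler's third law T² = 4π²r³/μ at r = 60460 km, T = 41.10 hours = 41.10 × 3600 s = 1.4796×10^5 s: μ = 4π²r³/T² = 3.98543×10^5 km³/s².
Transfer-ellipse semi-major axis a_t = (r₁ + r₂)/2 = (7382 + 60460)/2 = 33921 km.
Transfer time t = π√(a_t³/μ) = 31090 s.
Target angular speed ω₂ = √(μ/r₂³) = 4.2465×10^-5 rad/s.
Angle swept by the target during transfer: ω₂·t = 1.3202 rad = 75.64°.
Arrival is 180° from departure on the ellipse, so φ = 180° − 75.64° = 104.4°.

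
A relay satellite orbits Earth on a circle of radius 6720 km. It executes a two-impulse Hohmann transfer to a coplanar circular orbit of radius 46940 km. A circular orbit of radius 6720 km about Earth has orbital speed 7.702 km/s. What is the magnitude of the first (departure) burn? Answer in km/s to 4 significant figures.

From the circular-orbit relation v² = μ/r at r = 6720 km: μ = v²r = (7.702)² × 6720 = 3.98636×10^5 km³/s².
Semi-major axis of the transfer orbit: a_t = (6720 + 46940)/2 = 26830 km.
Circular speed at r = 6720 km: v_c = √(μ/r) = 7.7020 km/s.
Vis-viva on the transfer ellipse at r = 6720 km gives v_t = √[μ(2/r − 1/a_t)] = 10.187 km/s.
Δv₁ = |v_t − v_c| = |10.187 − 7.7020| = 2.485 km/s.

Δv₁ = 2.485 km/s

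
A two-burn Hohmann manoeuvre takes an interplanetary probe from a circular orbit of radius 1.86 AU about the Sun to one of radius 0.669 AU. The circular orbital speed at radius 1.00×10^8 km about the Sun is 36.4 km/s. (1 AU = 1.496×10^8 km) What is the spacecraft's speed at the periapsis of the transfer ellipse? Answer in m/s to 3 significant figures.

From the circular-orbit relation v² = μ/r at r = 1.00×10^8 km: μ = v²r = (36.4)² × 1.00×10^8 = 1.32496×10^11 km³/s².
In km: r₁ = 1.86 × 1.496×10^8 = 2.78256×10^8 km; r₂ = 0.669 × 1.496×10^8 = 1.000824×10^8 km.
The Hohmann ellipse has a_t = (r₁ + r₂)/2 = 1.891692×10^8 km.
At periapsis, r = 1.000824×10^8 km.
Applying v² = μ(2/r − 1/a_t): v = 44.13 km/s.

v = 44100 m/s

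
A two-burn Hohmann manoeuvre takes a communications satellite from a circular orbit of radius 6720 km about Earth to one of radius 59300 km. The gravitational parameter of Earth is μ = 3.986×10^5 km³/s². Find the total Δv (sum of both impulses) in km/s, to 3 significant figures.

Δv = 4.04 km/s

The Hohmann ellipse has a_t = (r₁ + r₂)/2 = 33010 km.
Circular speed at r₁: v₁ = √(μ/r₁) = √(3.986×10^5/6720) = 7.7017 km/s.
On the transfer ellipse at r₁, vis-viva gives v_p = √[μ(2/r₁ − 1/a_t)] = 10.323 km/s.
First burn Δv₁ = |v_p − v₁| = 2.621 km/s.
Circular speed at r₂: v₂ = √(μ/r₂) = 2.593 km/s.
Transfer-orbit speed at r₂: v_a = √[μ(2/r₂ − 1/a_t)] = 1.170 km/s.
Second burn Δv₂ = |v₂ − v_a| = 1.423 km/s.
Δv = Δv₁ + Δv₂ = 2.621 + 1.423 = 4.044 km/s.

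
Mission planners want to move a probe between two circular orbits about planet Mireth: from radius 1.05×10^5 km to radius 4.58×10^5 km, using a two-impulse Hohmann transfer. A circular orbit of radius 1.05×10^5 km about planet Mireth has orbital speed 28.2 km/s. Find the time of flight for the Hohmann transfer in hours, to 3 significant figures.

From the circular-orbit relation v² = μ/r at r = 1.05×10^5 km: μ = v²r = (28.2)² × 1.05×10^5 = 8.35002×10^7 km³/s².
Transfer-ellipse semi-major axis a_t = (r₁ + r₂)/2 = (1.050×10^5 + 4.580×10^5)/2 = 2.815×10^5 km.
Half the transfer-orbit period gives t = π√(a_t³/μ) = 51350 s.
Converting: 51350 s ÷ 3600 s/hour = 14.3 hours.

t = 14.3 hours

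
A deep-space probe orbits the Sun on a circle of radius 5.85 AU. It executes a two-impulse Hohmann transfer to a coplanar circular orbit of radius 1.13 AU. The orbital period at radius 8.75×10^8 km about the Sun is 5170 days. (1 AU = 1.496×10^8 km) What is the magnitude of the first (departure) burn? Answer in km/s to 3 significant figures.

Δv₁ = 5.30 km/s

From Kepler's third law T² = 4π²r³/μ at r = 8.75×10^8 km, T = 5170 days = 5170 × 86400 s = 4.46688×10^8 s: μ = 4π²r³/T² = 1.32549×10^11 km³/s².
In km: r₁ = 5.85 × 1.496×10^8 = 8.7516×10^8 km; r₂ = 1.13 × 1.496×10^8 = 1.69048×10^8 km.
Transfer-ellipse semi-major axis a_t = (r₁ + r₂)/2 = (8.7516×10^8 + 1.69048×10^8)/2 = 5.22104×10^8 km.
Circular speed at r = 8.7516×10^8 km: v_c = √(μ/r) = 12.307 km/s.
Transfer-orbit speed at the same r (vis-viva, a = a_t): v_t = √[μ(2/r − 1/a_t)] = 7.0028 km/s.
Δv₁ = |v_t − v_c| = |7.0028 − 12.307| = 5.304 km/s.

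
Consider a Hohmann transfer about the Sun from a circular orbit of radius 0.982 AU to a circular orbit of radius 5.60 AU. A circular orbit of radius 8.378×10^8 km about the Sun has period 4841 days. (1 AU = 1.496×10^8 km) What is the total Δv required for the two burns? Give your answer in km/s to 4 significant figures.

Δv = 14.86 km/s

From Kepler's third law T² = 4π²r³/μ at r = 8.378×10^8 km, T = 4841 days = 4841 × 86400 s = 4.182624×10^8 s: μ = 4π²r³/T² = 1.32704×10^11 km³/s².
In km: r₁ = 0.982 × 1.496×10^8 = 1.469072×10^8 km; r₂ = 5.60 × 1.496×10^8 = 8.3776×10^8 km.
Semi-major axis of the transfer orbit: a_t = (1.469072×10^8 + 8.3776×10^8)/2 = 4.923336×10^8 km.
Circular speed at r₁: v₁ = √(μ/r₁) = √(1.32704×10^11/1.469072×10^8) = 30.055 km/s.
Transfer-orbit speed at r₁ (vis-viva equation): v_p = √[μ(2/r₁ − 1/a_t)] = 39.206 km/s.
First burn Δv₁ = |v_p − v₁| = 9.151 km/s.
At r₂, v₂ = √(μ/r₂) = 12.586 km/s.
Transfer-orbit speed at r₂: v_a = √[μ(2/r₂ − 1/a_t)] = 6.8750 km/s.
Second burn Δv₂ = |v₂ − v_a| = 5.711 km/s.
Δv = Δv₁ + Δv₂ = 9.151 + 5.711 = 14.86 km/s.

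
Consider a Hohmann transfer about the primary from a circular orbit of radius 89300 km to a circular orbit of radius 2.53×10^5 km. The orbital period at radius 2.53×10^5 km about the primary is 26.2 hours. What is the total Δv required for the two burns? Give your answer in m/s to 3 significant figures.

From Kepler's third law T² = 4π²r³/μ at r = 2.53×10^5 km, T = 26.2 hours = 26.2 × 3600 s = 94320 s: μ = 4π²r³/T² = 7.18644×10^7 km³/s².
The Hohmann ellipse has a_t = (r₁ + r₂)/2 = 1.7115×10^5 km.
Circular speed at r₁: v₁ = √(μ/r₁) = √(7.18644×10^7/89300) = 28.368 km/s.
On the transfer ellipse at r₁, vis-viva gives v_p = √[μ(2/r₁ − 1/a_t)] = 34.491 km/s.
First burn Δv₁ = |v_p − v₁| = 6.123 km/s.
Circular speed at r₂: v₂ = √(μ/r₂) = 16.85 km/s.
Transfer-orbit speed at r₂: v_a = √[μ(2/r₂ − 1/a_t)] = 12.17 km/s.
Second burn Δv₂ = |v₂ − v_a| = 4.680 km/s.
Total Δv = Δv₁ + Δv₂ = 10.80 km/s.

Δv = 10800 m/s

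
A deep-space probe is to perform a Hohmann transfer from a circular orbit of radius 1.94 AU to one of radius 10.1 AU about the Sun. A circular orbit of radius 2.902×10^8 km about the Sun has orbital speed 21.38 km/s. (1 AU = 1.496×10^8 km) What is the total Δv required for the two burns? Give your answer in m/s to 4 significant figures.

Δv = 10360 m/s

From the circular-orbit relation v² = μ/r at r = 2.902×10^8 km: μ = v²r = (21.38)² × 2.902×10^8 = 1.32652×10^11 km³/s².
In km: r₁ = 1.94 × 1.496×10^8 = 2.90224×10^8 km; r₂ = 10.1 × 1.496×10^8 = 1.51096×10^9 km.
The Hohmann ellipse has a_t = (r₁ + r₂)/2 = 9.00592×10^8 km.
At r₁ the circular-orbit speed is v₁ = √(μ/r₁) = 21.379 km/s.
On the transfer ellipse at r₁, v² = μ(2/r − 1/a) gives v_p = √[μ(2/r₁ − 1/a_t)] = 27.692 km/s.
First burn Δv₁ = |v_p − v₁| = 6.313 km/s.
Circular speed at r₂: v₂ = √(μ/r₂) = 9.370 km/s.
Transfer-orbit speed at r₂: v_a = √[μ(2/r₂ − 1/a_t)] = 5.319 km/s.
Second burn Δv₂ = |v₂ − v_a| = 4.051 km/s.
Δv = Δv₁ + Δv₂ = 6.313 + 4.051 = 10.36 km/s.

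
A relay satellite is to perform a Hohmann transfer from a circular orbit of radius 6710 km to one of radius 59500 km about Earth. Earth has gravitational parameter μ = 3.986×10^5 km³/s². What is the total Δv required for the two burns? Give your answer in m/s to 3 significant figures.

Semi-major axis of the transfer orbit: a_t = (6710 + 59500)/2 = 33105 km.
At r₁ the circular-orbit speed is v₁ = √(μ/r₁) = 7.70739 km/s.
On the transfer ellipse at r₁, vis-viva equation gives v_p = √[μ(2/r₁ − 1/a_t)] = 10.3328 km/s.
First burn Δv₁ = |v_p − v₁| = 2.625 km/s.
Circular speed at r₂: v₂ = √(μ/r₂) = 2.588 km/s.
Transfer-orbit speed at r₂: v_a = √[μ(2/r₂ − 1/a_t)] = 1.165 km/s.
Second burn Δv₂ = |v₂ − v_a| = 1.423 km/s.
Total Δv = Δv₁ + Δv₂ = 4.048 km/s.

Δv = 4050 m/s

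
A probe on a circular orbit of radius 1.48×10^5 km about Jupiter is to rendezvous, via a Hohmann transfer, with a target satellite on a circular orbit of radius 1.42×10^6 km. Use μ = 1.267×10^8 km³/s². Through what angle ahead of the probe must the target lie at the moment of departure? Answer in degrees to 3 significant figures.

Transfer-ellipse semi-major axis a_t = (r₁ + r₂)/2 = (1.480×10^5 + 1.420×10^6)/2 = 7.840×10^5 km.
Transfer time t = π√(a_t³/μ) = 1.9375×10^5 s.
The target's mean motion on its circular orbit is ω₂ = √(μ/r₂³) = 6.6521×10^-6 rad/s.
Angle swept by the target during transfer: ω₂·t = 1.2888 rad = 73.84°.
Arrival is 180° from departure on the ellipse, so φ = 180° − 73.84° = 106°.

φ = 106°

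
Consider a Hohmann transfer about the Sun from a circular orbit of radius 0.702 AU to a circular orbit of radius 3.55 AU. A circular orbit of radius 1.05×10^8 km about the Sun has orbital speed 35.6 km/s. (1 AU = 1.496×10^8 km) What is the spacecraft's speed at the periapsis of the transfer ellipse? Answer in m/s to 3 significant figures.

From the circular-orbit relation v² = μ/r at r = 1.05×10^8 km: μ = v²r = (35.6)² × 1.05×10^8 = 1.33073×10^11 km³/s².
In km: r₁ = 0.702 × 1.496×10^8 = 1.050192×10^8 km; r₂ = 3.55 × 1.496×10^8 = 5.3108×10^8 km.
Transfer-ellipse semi-major axis a_t = (r₁ + r₂)/2 = (1.050192×10^8 + 5.3108×10^8)/2 = 3.180496×10^8 km.
The periapsis of the transfer ellipse is at r = 1.050192×10^8 km.
From the vis-viva equation, v = √[μ(2/r − 1/a_t)] = 46.00 km/s.

v = 46000 m/s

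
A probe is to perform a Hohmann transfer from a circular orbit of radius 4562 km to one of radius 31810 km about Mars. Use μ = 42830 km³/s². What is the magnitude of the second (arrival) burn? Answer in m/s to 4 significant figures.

Δv₂ = 579.2 m/s

The Hohmann ellipse has a_t = (r₁ + r₂)/2 = 18186 km.
On the circular orbit at r = 31810 km, v_c = √(μ/r) = 1.1604 km/s.
Vis-viva on the transfer ellipse at r = 31810 km gives v_t = √[μ(2/r − 1/a_t)] = 0.58117 km/s.
Δv₂ = |v_t − v_c| = |0.58117 − 1.1604| = 0.5792 km/s.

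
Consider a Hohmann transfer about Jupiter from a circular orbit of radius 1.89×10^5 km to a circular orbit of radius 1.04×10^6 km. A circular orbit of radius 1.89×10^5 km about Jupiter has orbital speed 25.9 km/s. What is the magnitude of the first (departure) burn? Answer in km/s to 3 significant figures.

Δv₁ = 7.79 km/s

From the circular-orbit relation v² = μ/r at r = 1.89×10^5 km: μ = v²r = (25.9)² × 1.89×10^5 = 1.26783×10^8 km³/s².
Semi-major axis of the transfer orbit: a_t = (1.890×10^5 + 1.040×10^6)/2 = 6.145×10^5 km.
Circular speed at r = 1.890×10^5 km: v_c = √(μ/r) = 25.900 km/s.
Vis-viva on the transfer ellipse at r = 1.890×10^5 km gives v_t = √[μ(2/r − 1/a_t)] = 33.694 km/s.
Δv₁ = |v_t − v_c| = |33.694 − 25.900| = 7.794 km/s.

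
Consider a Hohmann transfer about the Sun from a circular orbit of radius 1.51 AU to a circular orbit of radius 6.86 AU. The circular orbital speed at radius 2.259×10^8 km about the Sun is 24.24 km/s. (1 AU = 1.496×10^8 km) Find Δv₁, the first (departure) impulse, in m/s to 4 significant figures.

Δv₁ = 6795 m/s

From the circular-orbit relation v² = μ/r at r = 2.259×10^8 km: μ = v²r = (24.24)² × 2.259×10^8 = 1.32734×10^11 km³/s².
In km: r₁ = 1.51 × 1.496×10^8 = 2.25896×10^8 km; r₂ = 6.86 × 1.496×10^8 = 1.026256×10^9 km.
Semi-major axis of the transfer orbit: a_t = (2.25896×10^8 + 1.026256×10^9)/2 = 6.26076×10^8 km.
Circular speed at r = 2.25896×10^8 km: v_c = √(μ/r) = 24.240 km/s.
Vis-viva on the transfer ellipse at r = 2.25896×10^8 km gives v_t = √[μ(2/r − 1/a_t)] = 31.035 km/s.
Δv₁ = |v_t − v_c| = |31.035 − 24.240| = 6.795 km/s.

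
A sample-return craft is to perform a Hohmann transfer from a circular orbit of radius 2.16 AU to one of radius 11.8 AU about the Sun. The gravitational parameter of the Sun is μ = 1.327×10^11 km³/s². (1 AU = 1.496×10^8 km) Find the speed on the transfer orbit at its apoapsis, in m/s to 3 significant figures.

In km: r₁ = 2.16 × 1.496×10^8 = 3.23136×10^8 km; r₂ = 11.8 × 1.496×10^8 = 1.76528×10^9 km.
Transfer-ellipse semi-major axis a_t = (r₁ + r₂)/2 = (3.23136×10^8 + 1.76528×10^9)/2 = 1.044208×10^9 km.
At apoapsis, r = 1.76528×10^9 km.
From the vis-viva equation, v = √[μ(2/r − 1/a_t)] = 4.823 km/s.

v = 4820 m/s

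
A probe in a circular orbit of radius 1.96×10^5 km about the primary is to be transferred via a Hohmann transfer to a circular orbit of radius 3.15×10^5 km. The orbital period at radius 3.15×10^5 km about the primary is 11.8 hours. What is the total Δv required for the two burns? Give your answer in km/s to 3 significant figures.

Δv = 12.3 km/s

From Kepler's third law T² = 4π²r³/μ at r = 3.15×10^5 km, T = 11.8 hours = 11.8 × 3600 s = 42480 s: μ = 4π²r³/T² = 6.83789×10^8 km³/s².
Semi-major axis of the transfer orbit: a_t = (1.960×10^5 + 3.150×10^5)/2 = 2.555×10^5 km.
Circular speed at r₁: v₁ = √(μ/r₁) = √(6.83789×10^8/1.960×10^5) = 59.065 km/s.
On the transfer ellipse at r₁, vis-viva equation gives v_p = √[μ(2/r₁ − 1/a_t)] = 65.583 km/s.
First burn Δv₁ = |v_p − v₁| = 6.518 km/s.
At r₂, v₂ = √(μ/r₂) = 46.591 km/s.
Transfer-orbit speed at r₂: v_a = √[μ(2/r₂ − 1/a_t)] = 40.807 km/s.
Second burn Δv₂ = |v₂ − v_a| = 5.784 km/s.
Δv = Δv₁ + Δv₂ = 6.518 + 5.784 = 12.30 km/s.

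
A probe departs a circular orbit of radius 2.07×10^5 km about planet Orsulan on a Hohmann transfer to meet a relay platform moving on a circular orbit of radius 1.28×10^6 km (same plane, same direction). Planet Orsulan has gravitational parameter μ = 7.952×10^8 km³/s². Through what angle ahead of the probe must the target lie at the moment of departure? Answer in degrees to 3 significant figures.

φ = 100°

Semi-major axis of the transfer orbit: a_t = (2.070×10^5 + 1.280×10^6)/2 = 7.435×10^5 km.
The half-period of the transfer ellipse is t = π√(a_t³/μ) = 71422 s.
Target angular speed ω₂ = √(μ/r₂³) = 1.9473×10^-5 rad/s.
Angle swept by the target during transfer: ω₂·t = 1.3908 rad = 79.69°.
Arrival is 180° from departure on the ellipse, so φ = 180° − 79.69° = 100°.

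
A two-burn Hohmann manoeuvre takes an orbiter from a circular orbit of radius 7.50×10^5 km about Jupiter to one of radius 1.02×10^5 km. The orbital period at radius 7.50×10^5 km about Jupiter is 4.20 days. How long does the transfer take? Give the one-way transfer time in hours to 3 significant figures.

From Kepler's third law T² = 4π²r³/μ at r = 7.50×10^5 km, T = 4.20 days = 4.20 × 86400 s = 3.6288×10^5 s: μ = 4π²r³/T² = 1.26479×10^8 km³/s².
Transfer-ellipse semi-major axis a_t = (r₁ + r₂)/2 = (7.500×10^5 + 1.020×10^5)/2 = 4.260×10^5 km.
Half the transfer-orbit period gives t = π√(a_t³/μ) = 77670 s.
Converting: 77670 s ÷ 3600 s/hour = 21.6 hours.

t = 21.6 hours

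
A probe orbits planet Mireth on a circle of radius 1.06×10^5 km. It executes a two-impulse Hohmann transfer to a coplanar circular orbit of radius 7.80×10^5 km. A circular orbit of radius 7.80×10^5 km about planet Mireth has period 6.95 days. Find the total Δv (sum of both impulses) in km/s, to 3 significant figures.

Δv = 11.4 km/s

From Kepler's third law T² = 4π²r³/μ at r = 7.80×10^5 km, T = 6.95 days = 6.95 × 86400 s = 6.0048×10^5 s: μ = 4π²r³/T² = 5.19573×10^7 km³/s².
Transfer-ellipse semi-major axis a_t = (r₁ + r₂)/2 = (1.060×10^5 + 7.800×10^5)/2 = 4.430×10^5 km.
At r₁ the circular-orbit speed is v₁ = √(μ/r₁) = 22.140 km/s.
Transfer-orbit speed at r₁ (vis-viva): v_p = √[μ(2/r₁ − 1/a_t)] = 29.378 km/s.
First burn Δv₁ = |v_p − v₁| = 7.238 km/s.
At r₂, v₂ = √(μ/r₂) = 8.1616 km/s.
Transfer-orbit speed at r₂: v_a = √[μ(2/r₂ − 1/a_t)] = 3.9923 km/s.
Second burn Δv₂ = |v₂ − v_a| = 4.169 km/s.
Total Δv = Δv₁ + Δv₂ = 11.41 km/s.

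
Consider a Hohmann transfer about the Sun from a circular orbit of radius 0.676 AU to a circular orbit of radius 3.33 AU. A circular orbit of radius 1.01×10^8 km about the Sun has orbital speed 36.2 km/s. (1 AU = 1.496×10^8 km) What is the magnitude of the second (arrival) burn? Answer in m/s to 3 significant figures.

Δv₂ = 6830 m/s

From the circular-orbit relation v² = μ/r at r = 1.01×10^8 km: μ = v²r = (36.2)² × 1.01×10^8 = 1.32354×10^11 km³/s².
In km: r₁ = 0.676 × 1.496×10^8 = 1.011296×10^8 km; r₂ = 3.33 × 1.496×10^8 = 4.98168×10^8 km.
Semi-major axis of the transfer orbit: a_t = (1.011296×10^8 + 4.98168×10^8)/2 = 2.996488×10^8 km.
On the circular orbit at r = 4.98168×10^8 km, v_c = √(μ/r) = 16.30 km/s.
Transfer-orbit speed at the same r (vis-viva, a = a_t): v_t = √[μ(2/r − 1/a_t)] = 9.469 km/s.
Δv₂ = |v_t − v_c| = |9.469 − 16.30| = 6.831 km/s.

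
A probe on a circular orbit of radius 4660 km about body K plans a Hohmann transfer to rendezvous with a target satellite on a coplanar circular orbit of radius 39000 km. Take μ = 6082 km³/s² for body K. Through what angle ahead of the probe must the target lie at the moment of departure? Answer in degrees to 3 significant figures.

φ = 105°

Transfer-ellipse semi-major axis a_t = (r₁ + r₂)/2 = (4660 + 39000)/2 = 21830 km.
Transfer time t = π√(a_t³/μ) = 1.29929×10^5 s.
The target's mean motion on its circular orbit is ω₂ = √(μ/r₂³) = 1.01257×10^-5 rad/s.
Angle swept by the target during transfer: ω₂·t = 1.3156 rad = 75.38°.
Arrival is 180° from departure on the ellipse, so φ = 180° − 75.38° = 105°.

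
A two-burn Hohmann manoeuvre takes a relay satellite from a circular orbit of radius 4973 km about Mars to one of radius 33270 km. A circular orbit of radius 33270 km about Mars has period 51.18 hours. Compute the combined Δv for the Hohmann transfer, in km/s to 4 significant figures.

Δv = 1.492 km/s

From Kepler's third law T² = 4π²r³/μ at r = 33270 km, T = 51.18 hours = 51.18 × 3600 s = 1.84248×10^5 s: μ = 4π²r³/T² = 42826.5 km³/s².
The Hohmann ellipse has a_t = (r₁ + r₂)/2 = 19121.5 km.
Circular speed at r₁: v₁ = √(μ/r₁) = √(42826.5/4973) = 2.9346 km/s.
Transfer-orbit speed at r₁ (vis-viva): v_p = √[μ(2/r₁ − 1/a_t)] = 3.8709 km/s.
First burn Δv₁ = |v_p − v₁| = 0.9363 km/s.
At r₂, v₂ = √(μ/r₂) = 1.1346 km/s.
Transfer-orbit speed at r₂: v_a = √[μ(2/r₂ − 1/a_t)] = 0.57860 km/s.
Second burn Δv₂ = |v₂ − v_a| = 0.5560 km/s.
Total Δv = Δv₁ + Δv₂ = 1.492 km/s.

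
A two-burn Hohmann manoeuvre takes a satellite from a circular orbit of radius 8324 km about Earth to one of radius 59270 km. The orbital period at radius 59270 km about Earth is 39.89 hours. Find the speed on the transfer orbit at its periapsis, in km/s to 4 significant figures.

v = 9.164 km/s

From Kepler's third law T² = 4π²r³/μ at r = 59270 km, T = 39.89 hours = 39.89 × 3600 s = 1.43604×10^5 s: μ = 4π²r³/T² = 3.98595×10^5 km³/s².
Semi-major axis of the transfer orbit: a_t = (8324 + 59270)/2 = 33797 km.
The periapsis of the transfer ellipse is at r = 8324 km.
From the vis-viva equation, v = √[μ(2/r − 1/a_t)] = 9.164 km/s.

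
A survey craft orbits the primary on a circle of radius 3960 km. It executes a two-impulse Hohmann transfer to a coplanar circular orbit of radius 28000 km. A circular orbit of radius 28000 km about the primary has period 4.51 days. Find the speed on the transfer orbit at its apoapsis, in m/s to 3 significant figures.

v = 225 m/s

From Kepler's third law T² = 4π²r³/μ at r = 28000 km, T = 4.51 days = 4.51 × 86400 s = 3.89664×10^5 s: μ = 4π²r³/T² = 5707.60 km³/s².
Semi-major axis of the transfer orbit: a_t = (3960 + 28000)/2 = 15980 km.
The apoapsis of the transfer ellipse is at r = 28000 km.
Vis-viva: v = √[μ(2/r − 1/a_t)] = √[5707.60 × (2/28000 − 1/15980)] = 0.2248 km/s.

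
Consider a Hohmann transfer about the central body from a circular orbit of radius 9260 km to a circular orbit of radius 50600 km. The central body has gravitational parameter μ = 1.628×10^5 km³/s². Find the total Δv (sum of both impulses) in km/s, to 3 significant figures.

Semi-major axis of the transfer orbit: a_t = (9260 + 50600)/2 = 29930 km.
Circular speed at r₁: v₁ = √(μ/r₁) = √(1.628×10^5/9260) = 4.193 km/s.
Transfer-orbit speed at r₁ (v² = μ(2/r − 1/a)): v_p = √[μ(2/r₁ − 1/a_t)] = 5.452 km/s.
First burn Δv₁ = |v_p − v₁| = 1.259 km/s.
At r₂, v₂ = √(μ/r₂) = 1.7937 km/s.
Transfer-orbit speed at r₂: v_a = √[μ(2/r₂ − 1/a_t)] = 0.99771 km/s.
Second burn Δv₂ = |v₂ − v_a| = 0.7960 km/s.
Δv = Δv₁ + Δv₂ = 1.259 + 0.7960 = 2.055 km/s.

Δv = 2.05 km/s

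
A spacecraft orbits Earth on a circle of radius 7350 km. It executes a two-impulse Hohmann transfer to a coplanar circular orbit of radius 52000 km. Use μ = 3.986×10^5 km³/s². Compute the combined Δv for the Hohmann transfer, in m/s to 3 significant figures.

The Hohmann ellipse has a_t = (r₁ + r₂)/2 = 29675 km.
Circular speed at r₁: v₁ = √(μ/r₁) = √(3.986×10^5/7350) = 7.364 km/s.
Transfer-orbit speed at r₁ (v² = μ(2/r − 1/a)): v_p = √[μ(2/r₁ − 1/a_t)] = 9.748 km/s.
First burn Δv₁ = |v_p − v₁| = 2.384 km/s.
Circular speed at r₂: v₂ = √(μ/r₂) = 2.769 km/s.
Transfer-orbit speed at r₂: v_a = √[μ(2/r₂ − 1/a_t)] = 1.378 km/s.
Second burn Δv₂ = |v₂ − v_a| = 1.391 km/s.
Total Δv = Δv₁ + Δv₂ = 3.775 km/s.

Δv = 3770 m/s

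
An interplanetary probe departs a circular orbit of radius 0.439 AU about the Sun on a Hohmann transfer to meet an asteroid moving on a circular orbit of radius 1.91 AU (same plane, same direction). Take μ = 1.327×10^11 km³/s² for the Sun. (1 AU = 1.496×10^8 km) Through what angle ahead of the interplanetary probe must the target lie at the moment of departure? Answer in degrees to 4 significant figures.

In km: r₁ = 0.439 × 1.496×10^8 = 6.56744×10^7 km; r₂ = 1.91 × 1.496×10^8 = 2.85736×10^8 km.
Transfer-ellipse semi-major axis a_t = (r₁ + r₂)/2 = (6.56744×10^7 + 2.85736×10^8)/2 = 1.757052×10^8 km.
The half-period of the transfer ellipse is t = π√(a_t³/μ) = 2.009×10^7 s.
Target angular speed ω₂ = √(μ/r₂³) = 7.542×10^-8 rad/s.
Angle swept by the target during transfer: ω₂·t = 1.515 rad = 86.80°.
The interplanetary probe traverses 180° on the transfer ellipse, so the target must lead by 180° − 86.80° = 93.20°.

φ = 93.20°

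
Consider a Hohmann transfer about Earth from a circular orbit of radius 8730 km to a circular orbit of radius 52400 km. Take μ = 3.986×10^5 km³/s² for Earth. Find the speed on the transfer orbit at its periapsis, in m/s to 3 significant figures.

v = 8850 m/s

Semi-major axis of the transfer orbit: a_t = (8730 + 52400)/2 = 30565 km.
At periapsis, r = 8730 km.
From the vis-viva equation, v = √[μ(2/r − 1/a_t)] = 8.847 km/s.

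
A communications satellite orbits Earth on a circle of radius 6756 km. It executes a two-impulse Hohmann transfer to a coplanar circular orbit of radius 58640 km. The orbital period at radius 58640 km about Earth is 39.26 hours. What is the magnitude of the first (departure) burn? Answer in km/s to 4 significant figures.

From Kepler's third law T² = 4π²r³/μ at r = 58640 km, T = 39.26 hours = 39.26 × 3600 s = 1.41336×10^5 s: μ = 4π²r³/T² = 3.98507×10^5 km³/s².
Transfer-ellipse semi-major axis a_t = (r₁ + r₂)/2 = (6756 + 58640)/2 = 32698 km.
On the circular orbit at r = 6756 km, v_c = √(μ/r) = 7.6802 km/s.
Vis-viva on the transfer ellipse at r = 6756 km gives v_t = √[μ(2/r − 1/a_t)] = 10.285 km/s.
Δv₁ = |v_t − v_c| = |10.285 − 7.6802| = 2.605 km/s.

Δv₁ = 2.605 km/s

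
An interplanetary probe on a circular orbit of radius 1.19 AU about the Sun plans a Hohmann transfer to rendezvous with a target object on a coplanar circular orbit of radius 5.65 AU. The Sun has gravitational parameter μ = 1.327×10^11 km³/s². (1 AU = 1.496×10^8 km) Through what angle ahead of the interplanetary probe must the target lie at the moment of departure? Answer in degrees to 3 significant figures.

In km: r₁ = 1.19 × 1.496×10^8 = 1.78024×10^8 km; r₂ = 5.65 × 1.496×10^8 = 8.4524×10^8 km.
Semi-major axis of the transfer orbit: a_t = (1.78024×10^8 + 8.4524×10^8)/2 = 5.11632×10^8 km.
The half-period of the transfer ellipse is t = π√(a_t³/μ) = 9.9805×10^7 s.
The target's mean motion on its circular orbit is ω₂ = √(μ/r₂³) = 1.4824×10^-8 rad/s.
Angle swept by the target during transfer: ω₂·t = 1.4795 rad = 84.77°.
Arrival is 180° from departure on the ellipse, so φ = 180° − 84.77° = 95.2°.

φ = 95.2°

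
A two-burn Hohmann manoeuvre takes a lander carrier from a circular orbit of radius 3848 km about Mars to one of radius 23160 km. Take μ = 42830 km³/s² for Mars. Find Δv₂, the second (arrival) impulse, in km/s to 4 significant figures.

Δv₂ = 0.6340 km/s

The Hohmann ellipse has a_t = (r₁ + r₂)/2 = 13504 km.
Circular speed at r = 23160 km: v_c = √(μ/r) = 1.3599 km/s.
Transfer-orbit speed at the same r (vis-viva, a = a_t): v_t = √[μ(2/r − 1/a_t)] = 0.72592 km/s.
Δv₂ = |v_t − v_c| = |0.72592 − 1.3599| = 0.6340 km/s.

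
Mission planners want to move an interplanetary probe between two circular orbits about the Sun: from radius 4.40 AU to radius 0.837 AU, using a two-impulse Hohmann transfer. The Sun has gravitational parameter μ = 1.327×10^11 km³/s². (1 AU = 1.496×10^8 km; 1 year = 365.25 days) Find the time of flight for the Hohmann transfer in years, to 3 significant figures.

t = 2.12 years

In km: r₁ = 4.40 × 1.496×10^8 = 6.5824×10^8 km; r₂ = 0.837 × 1.496×10^8 = 1.252152×10^8 km.
The Hohmann ellipse has a_t = (r₁ + r₂)/2 = 3.917276×10^8 km.
Half the transfer-orbit period gives t = π√(a_t³/μ) = 6.686×10^7 s.
Converting: 6.686×10^7 s ÷ 3.15576×10^7 s/year (365.25 × 86400) = 2.12 years.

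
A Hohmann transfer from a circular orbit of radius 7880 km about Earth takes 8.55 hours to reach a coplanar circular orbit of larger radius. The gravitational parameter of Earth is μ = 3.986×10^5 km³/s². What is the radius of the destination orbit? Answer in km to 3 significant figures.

Transfer time t = 8.55 hours = 30780 s, and t = π√(a_t³/μ).
So a_t = (μ t²/π²)^(1/3) = (3.986×10^5 × (30780)² / π²)^(1/3) = 33697 km.
Since a_t = (r₁ + r₂)/2, r₂ = 2a_t − r₁ = 2×33697 − 7880 = 59514 km.

r₂ = 59500 km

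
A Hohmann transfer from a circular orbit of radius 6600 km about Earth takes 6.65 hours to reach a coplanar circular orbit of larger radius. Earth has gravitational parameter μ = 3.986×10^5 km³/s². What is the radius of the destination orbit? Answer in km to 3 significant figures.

r₂ = 50400 km

Transfer time t = 6.65 hours = 23940 s, and t = π√(a_t³/μ).
So a_t = (μ t²/π²)^(1/3) = (3.986×10^5 × (23940)² / π²)^(1/3) = 28499 km.
Since a_t = (r₁ + r₂)/2, r₂ = 2a_t − r₁ = 2×28499 − 6600 = 50398 km.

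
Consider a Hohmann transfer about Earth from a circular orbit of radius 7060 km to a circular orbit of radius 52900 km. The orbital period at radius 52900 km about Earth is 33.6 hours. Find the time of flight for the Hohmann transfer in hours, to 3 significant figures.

t = 7.17 hours

From Kepler's third law T² = 4π²r³/μ at r = 52900 km, T = 33.6 hours = 33.6 × 3600 s = 1.2096×10^5 s: μ = 4π²r³/T² = 3.99432×10^5 km³/s².
The Hohmann ellipse has a_t = (r₁ + r₂)/2 = 29980 km.
Transfer time t = π√(a_t³/μ) = π√((29980)³ / 3.99432×10^5) = 25800 s.
Converting: 25800 s ÷ 3600 s/hour = 7.17 hours.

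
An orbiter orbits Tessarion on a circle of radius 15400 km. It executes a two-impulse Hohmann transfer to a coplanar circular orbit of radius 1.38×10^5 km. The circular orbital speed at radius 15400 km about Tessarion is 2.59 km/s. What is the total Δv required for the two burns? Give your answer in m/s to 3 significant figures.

From the circular-orbit relation v² = μ/r at r = 15400 km: μ = v²r = (2.59)² × 15400 = 1.03305×10^5 km³/s².
Semi-major axis of the transfer orbit: a_t = (15400 + 1.380×10^5)/2 = 76700 km.
Circular speed at r₁: v₁ = √(μ/r₁) = √(1.03305×10^5/15400) = 2.5900 km/s.
Transfer-orbit speed at r₁ (v² = μ(2/r − 1/a)): v_p = √[μ(2/r₁ − 1/a_t)] = 3.4741 km/s.
First burn Δv₁ = |v_p − v₁| = 0.8841 km/s.
At r₂, v₂ = √(μ/r₂) = 0.8652 km/s.
Transfer-orbit speed at r₂: v_a = √[μ(2/r₂ − 1/a_t)] = 0.3877 km/s.
Second burn Δv₂ = |v₂ − v_a| = 0.4775 km/s.
Total Δv = Δv₁ + Δv₂ = 1.362 km/s.

Δv = 1360 m/s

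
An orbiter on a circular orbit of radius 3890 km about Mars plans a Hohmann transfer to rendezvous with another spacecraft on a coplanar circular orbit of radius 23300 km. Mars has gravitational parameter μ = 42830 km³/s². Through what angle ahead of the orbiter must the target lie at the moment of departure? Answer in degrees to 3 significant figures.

φ = 99.8°

Transfer-ellipse semi-major axis a_t = (r₁ + r₂)/2 = (3890 + 23300)/2 = 13595 km.
The half-period of the transfer ellipse is t = π√(a_t³/μ) = 24062.7 s.
Target angular speed ω₂ = √(μ/r₂³) = 5.81889×10^-5 rad/s.
Angle swept by the target during transfer: ω₂·t = 1.40018 rad = 80.22°.
Arrival is 180° from departure on the ellipse, so φ = 180° − 80.22° = 99.8°.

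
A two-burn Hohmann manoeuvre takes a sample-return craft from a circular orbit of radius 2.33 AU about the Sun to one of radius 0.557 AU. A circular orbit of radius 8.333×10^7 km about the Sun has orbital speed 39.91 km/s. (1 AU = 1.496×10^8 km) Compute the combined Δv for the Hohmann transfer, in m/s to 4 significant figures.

Δv = 18190 m/s

From the circular-orbit relation v² = μ/r at r = 8.333×10^7 km: μ = v²r = (39.91)² × 8.333×10^7 = 1.32729×10^11 km³/s².
In km: r₁ = 2.33 × 1.496×10^8 = 3.48568×10^8 km; r₂ = 0.557 × 1.496×10^8 = 8.33272×10^7 km.
Transfer-ellipse semi-major axis a_t = (r₁ + r₂)/2 = (3.48568×10^8 + 8.33272×10^7)/2 = 2.159476×10^8 km.
At r₁ the circular-orbit speed is v₁ = √(μ/r₁) = 19.514 km/s.
Transfer-orbit speed at r₁ (vis-viva): v_a = √[μ(2/r₁ − 1/a_t)] = 12.122 km/s.
First burn Δv₁ = |v_a − v₁| = 7.392 km/s.
Circular speed at r₂: v₂ = √(μ/r₂) = 39.91 km/s.
Transfer-orbit speed at r₂: v_p = √[μ(2/r₂ − 1/a_t)] = 50.71 km/s.
Second burn Δv₂ = |v₂ − v_p| = 10.80 km/s.
Total Δv = Δv₁ + Δv₂ = 18.19 km/s.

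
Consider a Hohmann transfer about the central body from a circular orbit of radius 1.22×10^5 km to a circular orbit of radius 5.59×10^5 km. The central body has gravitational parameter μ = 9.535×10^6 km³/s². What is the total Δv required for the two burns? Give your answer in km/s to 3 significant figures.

Semi-major axis of the transfer orbit: a_t = (1.220×10^5 + 5.590×10^5)/2 = 3.405×10^5 km.
At r₁ the circular-orbit speed is v₁ = √(μ/r₁) = 8.84057 km/s.
On the transfer ellipse at r₁, vis-viva gives v_p = √[μ(2/r₁ − 1/a_t)] = 11.3273 km/s.
First burn Δv₁ = |v_p − v₁| = 2.487 km/s.
Circular speed at r₂: v₂ = √(μ/r₂) = 4.130 km/s.
Transfer-orbit speed at r₂: v_a = √[μ(2/r₂ − 1/a_t)] = 2.472 km/s.
Second burn Δv₂ = |v₂ − v_a| = 1.658 km/s.
Total Δv = Δv₁ + Δv₂ = 4.145 km/s.

Δv = 4.14 km/s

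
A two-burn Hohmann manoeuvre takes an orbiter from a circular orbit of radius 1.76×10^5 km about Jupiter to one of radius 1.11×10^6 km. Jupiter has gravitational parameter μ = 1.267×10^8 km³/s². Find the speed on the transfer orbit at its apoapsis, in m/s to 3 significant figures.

The Hohmann ellipse has a_t = (r₁ + r₂)/2 = 6.430×10^5 km.
The apoapsis of the transfer ellipse is at r = 1.110×10^6 km.
Vis-viva: v = √[μ(2/r − 1/a_t)] = √[1.267×10^8 × (2/1.110×10^6 − 1/6.430×10^5)] = 5.590 km/s.

v = 5590 m/s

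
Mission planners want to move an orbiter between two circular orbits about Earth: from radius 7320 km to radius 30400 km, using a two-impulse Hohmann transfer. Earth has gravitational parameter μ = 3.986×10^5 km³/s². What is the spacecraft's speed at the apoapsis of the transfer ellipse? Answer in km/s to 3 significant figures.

The Hohmann ellipse has a_t = (r₁ + r₂)/2 = 18860 km.
The apoapsis of the transfer ellipse is at r = 30400 km.
Applying v² = μ(2/r − 1/a_t): v = 2.256 km/s.

v = 2.26 km/s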